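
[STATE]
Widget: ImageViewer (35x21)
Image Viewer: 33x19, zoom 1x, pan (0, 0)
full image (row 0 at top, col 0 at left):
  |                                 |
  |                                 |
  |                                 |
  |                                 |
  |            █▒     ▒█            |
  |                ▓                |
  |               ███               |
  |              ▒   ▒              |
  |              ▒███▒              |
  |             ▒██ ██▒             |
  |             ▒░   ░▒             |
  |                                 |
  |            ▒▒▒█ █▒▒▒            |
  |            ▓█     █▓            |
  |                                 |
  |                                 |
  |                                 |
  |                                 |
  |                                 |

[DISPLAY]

                                   
                                   
                                   
                                   
            █▒     ▒█              
                ▓                  
               ███                 
              ▒   ▒                
              ▒███▒                
             ▒██ ██▒               
             ▒░   ░▒               
                                   
            ▒▒▒█ █▒▒▒              
            ▓█     █▓              
                                   
                                   
                                   
                                   
                                   
                                   
                                   


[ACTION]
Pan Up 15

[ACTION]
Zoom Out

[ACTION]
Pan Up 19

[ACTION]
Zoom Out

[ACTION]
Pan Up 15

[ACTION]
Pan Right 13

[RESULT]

                                   
                                   
                                   
                                   
▒     ▒█                           
   ▓                               
  ███                              
 ▒   ▒                             
 ▒███▒                             
▒██ ██▒                            
▒░   ░▒                            
                                   
▒▒█ █▒▒▒                           
█     █▓                           
                                   
                                   
                                   
                                   
                                   
                                   
                                   


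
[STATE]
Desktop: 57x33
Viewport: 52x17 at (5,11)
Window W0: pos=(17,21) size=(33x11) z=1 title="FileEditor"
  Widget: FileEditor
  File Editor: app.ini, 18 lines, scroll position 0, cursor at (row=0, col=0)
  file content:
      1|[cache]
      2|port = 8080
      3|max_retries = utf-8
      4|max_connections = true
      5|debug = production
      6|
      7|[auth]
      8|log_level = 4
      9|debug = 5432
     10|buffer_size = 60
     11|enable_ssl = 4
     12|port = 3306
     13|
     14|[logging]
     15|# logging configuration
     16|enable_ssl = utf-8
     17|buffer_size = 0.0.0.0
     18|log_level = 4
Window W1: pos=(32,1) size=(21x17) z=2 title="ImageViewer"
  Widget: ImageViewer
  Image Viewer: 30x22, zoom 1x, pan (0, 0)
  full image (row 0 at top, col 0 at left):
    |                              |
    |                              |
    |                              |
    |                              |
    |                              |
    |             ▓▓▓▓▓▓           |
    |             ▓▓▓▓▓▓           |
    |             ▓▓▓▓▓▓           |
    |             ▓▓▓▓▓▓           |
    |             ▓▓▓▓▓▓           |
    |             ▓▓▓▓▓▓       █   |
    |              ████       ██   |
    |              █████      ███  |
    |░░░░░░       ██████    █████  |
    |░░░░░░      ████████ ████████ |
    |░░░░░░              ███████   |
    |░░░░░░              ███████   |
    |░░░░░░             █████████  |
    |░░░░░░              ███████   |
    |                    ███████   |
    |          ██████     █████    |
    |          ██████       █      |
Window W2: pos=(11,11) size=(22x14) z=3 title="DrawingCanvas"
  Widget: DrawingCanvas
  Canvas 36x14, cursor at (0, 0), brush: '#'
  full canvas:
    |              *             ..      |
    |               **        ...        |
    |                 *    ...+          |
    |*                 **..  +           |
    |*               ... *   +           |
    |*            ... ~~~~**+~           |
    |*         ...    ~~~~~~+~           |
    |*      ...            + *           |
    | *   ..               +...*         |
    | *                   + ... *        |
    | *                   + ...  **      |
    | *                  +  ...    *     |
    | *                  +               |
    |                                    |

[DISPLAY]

      ┏━━━━━━━━━━━━━━━━━━━━┓             ▓▓▓▓▓▓┃    
      ┃ DrawingCanvas      ┃             ▓▓▓▓▓▓┃    
      ┠────────────────────┨             ▓▓▓▓▓▓┃    
      ┃+             *     ┃             ▓▓▓▓▓▓┃    
      ┃               **   ┃              ████ ┃    
      ┃                 *  ┃              █████┃    
      ┃*                 **┃━━━━━━━━━━━━━━━━━━━┛    
      ┃*               ... ┃                        
      ┃*            ... ~~~┃                        
      ┃*         ...    ~~~┃                        
      ┃*      ...          ┃━━━━━━━━━━━━━━━━┓       
      ┃ *   ..             ┃                ┃       
      ┃ *                  ┃────────────────┨       
      ┗━━━━━━━━━━━━━━━━━━━━┛               ▲┃       
            ┃port = 8080                   █┃       
            ┃max_retries = utf-8           ░┃       
            ┃max_connections = true        ░┃       


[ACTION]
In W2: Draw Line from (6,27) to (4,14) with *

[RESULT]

      ┏━━━━━━━━━━━━━━━━━━━━┓             ▓▓▓▓▓▓┃    
      ┃ DrawingCanvas      ┃             ▓▓▓▓▓▓┃    
      ┠────────────────────┨             ▓▓▓▓▓▓┃    
      ┃+             *     ┃             ▓▓▓▓▓▓┃    
      ┃               **   ┃              ████ ┃    
      ┃                 *  ┃              █████┃    
      ┃*                 **┃━━━━━━━━━━━━━━━━━━━┛    
      ┃*             ****. ┃                        
      ┃*            ... ~**┃                        
      ┃*         ...    ~~~┃                        
      ┃*      ...          ┃━━━━━━━━━━━━━━━━┓       
      ┃ *   ..             ┃                ┃       
      ┃ *                  ┃────────────────┨       
      ┗━━━━━━━━━━━━━━━━━━━━┛               ▲┃       
            ┃port = 8080                   █┃       
            ┃max_retries = utf-8           ░┃       
            ┃max_connections = true        ░┃       


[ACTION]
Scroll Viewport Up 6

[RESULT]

                           ┃                   ┃    
                           ┃                   ┃    
                           ┃                   ┃    
                           ┃                   ┃    
                           ┃             ▓▓▓▓▓▓┃    
                           ┃             ▓▓▓▓▓▓┃    
      ┏━━━━━━━━━━━━━━━━━━━━┓             ▓▓▓▓▓▓┃    
      ┃ DrawingCanvas      ┃             ▓▓▓▓▓▓┃    
      ┠────────────────────┨             ▓▓▓▓▓▓┃    
      ┃+             *     ┃             ▓▓▓▓▓▓┃    
      ┃               **   ┃              ████ ┃    
      ┃                 *  ┃              █████┃    
      ┃*                 **┃━━━━━━━━━━━━━━━━━━━┛    
      ┃*             ****. ┃                        
      ┃*            ... ~**┃                        
      ┃*         ...    ~~~┃                        
      ┃*      ...          ┃━━━━━━━━━━━━━━━━┓       


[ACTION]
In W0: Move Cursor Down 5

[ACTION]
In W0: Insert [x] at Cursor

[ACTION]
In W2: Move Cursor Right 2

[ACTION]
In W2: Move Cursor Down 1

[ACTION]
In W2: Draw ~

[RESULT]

                           ┃                   ┃    
                           ┃                   ┃    
                           ┃                   ┃    
                           ┃                   ┃    
                           ┃             ▓▓▓▓▓▓┃    
                           ┃             ▓▓▓▓▓▓┃    
      ┏━━━━━━━━━━━━━━━━━━━━┓             ▓▓▓▓▓▓┃    
      ┃ DrawingCanvas      ┃             ▓▓▓▓▓▓┃    
      ┠────────────────────┨             ▓▓▓▓▓▓┃    
      ┃              *     ┃             ▓▓▓▓▓▓┃    
      ┃  ~            **   ┃              ████ ┃    
      ┃                 *  ┃              █████┃    
      ┃*                 **┃━━━━━━━━━━━━━━━━━━━┛    
      ┃*             ****. ┃                        
      ┃*            ... ~**┃                        
      ┃*         ...    ~~~┃                        
      ┃*      ...          ┃━━━━━━━━━━━━━━━━┓       


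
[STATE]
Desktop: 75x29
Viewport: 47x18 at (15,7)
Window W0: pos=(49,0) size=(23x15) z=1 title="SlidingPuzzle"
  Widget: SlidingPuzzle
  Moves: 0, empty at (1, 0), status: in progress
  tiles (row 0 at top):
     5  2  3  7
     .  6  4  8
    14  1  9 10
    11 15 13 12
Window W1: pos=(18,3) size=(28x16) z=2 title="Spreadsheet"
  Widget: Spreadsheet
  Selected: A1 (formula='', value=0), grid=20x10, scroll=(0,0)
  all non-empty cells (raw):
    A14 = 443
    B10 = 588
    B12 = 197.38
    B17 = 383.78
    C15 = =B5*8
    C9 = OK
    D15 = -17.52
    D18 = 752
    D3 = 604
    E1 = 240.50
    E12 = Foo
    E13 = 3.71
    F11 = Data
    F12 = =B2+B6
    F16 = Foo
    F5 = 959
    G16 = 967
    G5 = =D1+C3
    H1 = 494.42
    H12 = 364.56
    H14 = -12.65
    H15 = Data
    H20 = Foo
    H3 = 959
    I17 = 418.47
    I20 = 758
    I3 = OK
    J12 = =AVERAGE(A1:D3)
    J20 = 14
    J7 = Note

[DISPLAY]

   ┃       A       B       C  ┃   ┃├────┼────┼─
   ┃--------------------------┃   ┃│ 14 │  1 │ 
   ┃  1      [0]       0      ┃   ┃├────┼────┼─
   ┃  2        0       0      ┃   ┃│ 11 │ 15 │ 
   ┃  3        0       0      ┃   ┃└────┴────┴─
   ┃  4        0       0      ┃   ┃Moves: 0    
   ┃  5        0       0      ┃   ┃            
   ┃  6        0       0      ┃   ┗━━━━━━━━━━━━
   ┃  7        0       0      ┃                
   ┃  8        0       0      ┃                
   ┃  9        0       0OK    ┃                
   ┗━━━━━━━━━━━━━━━━━━━━━━━━━━┛                
                                               
                                               
                                               
                                               
                                               
                                               


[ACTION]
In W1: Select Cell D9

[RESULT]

   ┃       A       B       C  ┃   ┃├────┼────┼─
   ┃--------------------------┃   ┃│ 14 │  1 │ 
   ┃  1        0       0      ┃   ┃├────┼────┼─
   ┃  2        0       0      ┃   ┃│ 11 │ 15 │ 
   ┃  3        0       0      ┃   ┃└────┴────┴─
   ┃  4        0       0      ┃   ┃Moves: 0    
   ┃  5        0       0      ┃   ┃            
   ┃  6        0       0      ┃   ┗━━━━━━━━━━━━
   ┃  7        0       0      ┃                
   ┃  8        0       0      ┃                
   ┃  9        0       0OK    ┃                
   ┗━━━━━━━━━━━━━━━━━━━━━━━━━━┛                
                                               
                                               
                                               
                                               
                                               
                                               


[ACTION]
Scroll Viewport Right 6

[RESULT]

     A       B       C  ┃   ┃├────┼────┼────┼──
------------------------┃   ┃│ 14 │  1 │  9 │ 1
1        0       0      ┃   ┃├────┼────┼────┼──
2        0       0      ┃   ┃│ 11 │ 15 │ 13 │ 1
3        0       0      ┃   ┃└────┴────┴────┴──
4        0       0      ┃   ┃Moves: 0          
5        0       0      ┃   ┃                  
6        0       0      ┃   ┗━━━━━━━━━━━━━━━━━━
7        0       0      ┃                      
8        0       0      ┃                      
9        0       0OK    ┃                      
━━━━━━━━━━━━━━━━━━━━━━━━┛                      
                                               
                                               
                                               
                                               
                                               
                                               


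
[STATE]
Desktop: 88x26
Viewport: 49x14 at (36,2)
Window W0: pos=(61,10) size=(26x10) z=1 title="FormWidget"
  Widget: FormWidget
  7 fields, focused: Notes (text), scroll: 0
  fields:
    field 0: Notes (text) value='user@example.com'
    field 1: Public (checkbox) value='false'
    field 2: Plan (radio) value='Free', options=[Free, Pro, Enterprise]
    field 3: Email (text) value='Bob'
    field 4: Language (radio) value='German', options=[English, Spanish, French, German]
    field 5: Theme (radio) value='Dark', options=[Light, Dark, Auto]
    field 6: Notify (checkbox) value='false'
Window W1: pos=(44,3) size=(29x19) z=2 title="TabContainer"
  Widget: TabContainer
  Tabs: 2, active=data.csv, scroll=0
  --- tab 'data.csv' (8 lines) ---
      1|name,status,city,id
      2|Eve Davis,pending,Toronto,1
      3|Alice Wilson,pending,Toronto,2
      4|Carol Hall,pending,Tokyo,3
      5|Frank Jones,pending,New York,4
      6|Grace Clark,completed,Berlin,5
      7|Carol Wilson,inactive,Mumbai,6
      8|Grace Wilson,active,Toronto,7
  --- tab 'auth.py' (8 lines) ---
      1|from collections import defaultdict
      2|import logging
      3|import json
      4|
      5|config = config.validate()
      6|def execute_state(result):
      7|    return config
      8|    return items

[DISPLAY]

                                                 
        ┏━━━━━━━━━━━━━━━━━━━━━━━━━━━┓            
        ┃ TabContainer              ┃            
        ┠───────────────────────────┨            
        ┃[data.csv]│ auth.py        ┃            
        ┃───────────────────────────┃            
        ┃name,status,city,id        ┃            
        ┃Eve Davis,pending,Toronto,1┃            
        ┃Alice Wilson,pending,Toront┃━━━━━━━━━━━━
        ┃Carol Hall,pending,Tokyo,3 ┃            
        ┃Frank Jones,pending,New Yor┃────────────
        ┃Grace Clark,completed,Berli┃   [user@exa
        ┃Carol Wilson,inactive,Mumba┃   [ ]      
        ┃Grace Wilson,active,Toronto┃   (●) Free 


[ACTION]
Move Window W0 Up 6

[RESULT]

                                                 
        ┏━━━━━━━━━━━━━━━━━━━━━━━━━━━┓            
        ┃ TabContainer              ┃━━━━━━━━━━━━
        ┠───────────────────────────┨            
        ┃[data.csv]│ auth.py        ┃────────────
        ┃───────────────────────────┃   [user@exa
        ┃name,status,city,id        ┃   [ ]      
        ┃Eve Davis,pending,Toronto,1┃   (●) Free 
        ┃Alice Wilson,pending,Toront┃   [Bob     
        ┃Carol Hall,pending,Tokyo,3 ┃   ( ) Engli
        ┃Frank Jones,pending,New Yor┃   ( ) Light
        ┃Grace Clark,completed,Berli┃━━━━━━━━━━━━
        ┃Carol Wilson,inactive,Mumba┃            
        ┃Grace Wilson,active,Toronto┃            


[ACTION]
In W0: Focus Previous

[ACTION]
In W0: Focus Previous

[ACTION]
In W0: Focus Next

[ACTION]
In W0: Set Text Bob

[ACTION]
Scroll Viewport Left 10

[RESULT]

                                                 
                  ┏━━━━━━━━━━━━━━━━━━━━━━━━━━━┓  
                  ┃ TabContainer              ┃━━
                  ┠───────────────────────────┨  
                  ┃[data.csv]│ auth.py        ┃──
                  ┃───────────────────────────┃  
                  ┃name,status,city,id        ┃  
                  ┃Eve Davis,pending,Toronto,1┃  
                  ┃Alice Wilson,pending,Toront┃  
                  ┃Carol Hall,pending,Tokyo,3 ┃  
                  ┃Frank Jones,pending,New Yor┃  
                  ┃Grace Clark,completed,Berli┃━━
                  ┃Carol Wilson,inactive,Mumba┃  
                  ┃Grace Wilson,active,Toronto┃  


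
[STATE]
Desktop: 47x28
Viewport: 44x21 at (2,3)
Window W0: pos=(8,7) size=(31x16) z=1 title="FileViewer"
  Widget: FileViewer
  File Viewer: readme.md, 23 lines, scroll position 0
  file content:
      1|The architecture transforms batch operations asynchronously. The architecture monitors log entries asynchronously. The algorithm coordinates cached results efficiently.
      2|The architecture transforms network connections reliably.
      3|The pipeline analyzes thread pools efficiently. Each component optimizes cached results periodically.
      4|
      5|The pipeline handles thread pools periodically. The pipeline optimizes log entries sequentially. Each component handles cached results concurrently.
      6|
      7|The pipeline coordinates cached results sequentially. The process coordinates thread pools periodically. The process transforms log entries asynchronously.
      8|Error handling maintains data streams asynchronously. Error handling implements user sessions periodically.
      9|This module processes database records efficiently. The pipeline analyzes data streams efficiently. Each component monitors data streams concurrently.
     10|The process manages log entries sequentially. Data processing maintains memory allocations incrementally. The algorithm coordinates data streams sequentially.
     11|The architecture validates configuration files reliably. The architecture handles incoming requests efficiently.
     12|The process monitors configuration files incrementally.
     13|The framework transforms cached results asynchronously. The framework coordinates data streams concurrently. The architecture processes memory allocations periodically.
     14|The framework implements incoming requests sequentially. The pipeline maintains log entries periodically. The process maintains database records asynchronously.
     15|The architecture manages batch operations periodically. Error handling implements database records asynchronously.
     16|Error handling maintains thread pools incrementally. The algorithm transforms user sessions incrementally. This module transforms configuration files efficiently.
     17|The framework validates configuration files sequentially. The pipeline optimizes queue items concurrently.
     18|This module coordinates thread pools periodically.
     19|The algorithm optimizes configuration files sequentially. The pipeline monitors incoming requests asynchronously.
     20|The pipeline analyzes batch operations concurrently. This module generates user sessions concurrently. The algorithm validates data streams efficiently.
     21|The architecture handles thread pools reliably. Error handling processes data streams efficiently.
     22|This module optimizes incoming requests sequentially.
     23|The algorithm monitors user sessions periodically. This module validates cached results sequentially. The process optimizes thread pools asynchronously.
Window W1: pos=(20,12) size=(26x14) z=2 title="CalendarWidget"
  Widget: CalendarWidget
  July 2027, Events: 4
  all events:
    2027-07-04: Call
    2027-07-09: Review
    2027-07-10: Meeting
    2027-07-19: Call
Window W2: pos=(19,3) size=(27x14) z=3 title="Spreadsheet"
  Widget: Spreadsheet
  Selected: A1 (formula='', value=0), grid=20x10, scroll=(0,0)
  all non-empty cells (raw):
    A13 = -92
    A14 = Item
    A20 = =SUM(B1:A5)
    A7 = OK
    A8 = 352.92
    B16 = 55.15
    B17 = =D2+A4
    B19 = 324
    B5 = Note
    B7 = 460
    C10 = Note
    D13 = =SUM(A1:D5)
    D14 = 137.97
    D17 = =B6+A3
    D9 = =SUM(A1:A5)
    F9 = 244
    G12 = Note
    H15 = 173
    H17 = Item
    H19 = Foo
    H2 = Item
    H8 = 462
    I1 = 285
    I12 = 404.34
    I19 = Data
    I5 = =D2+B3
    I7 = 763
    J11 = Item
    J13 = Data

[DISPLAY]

                 ┏━━━━━━━━━━━━━━━━━━━━━━━━━┓
                 ┃ Spreadsheet             ┃
                 ┠─────────────────────────┨
                 ┃A1:                      ┃
      ┏━━━━━━━━━━┃       A       B       C ┃
      ┃ FileViewe┃-------------------------┃
      ┠──────────┃  1      [0]       0     ┃
      ┃The archit┃  2        0       0     ┃
      ┃The archit┃  3        0       0     ┃
      ┃The pipeli┃  4        0       0     ┃
      ┃          ┃  5        0Note         ┃
      ┃The pipeli┃  6        0       0     ┃
      ┃          ┃  7 OK           460     ┃
      ┃The pipeli┗━━━━━━━━━━━━━━━━━━━━━━━━━┛
      ┃Error handl┃          1  2  3  4*   ┃
      ┃This module┃ 5  6  7  8  9* 10* 11  ┃
      ┃The process┃12 13 14 15 16 17 18    ┃
      ┃The archite┃19* 20 21 22 23 24 25   ┃
      ┃The process┃26 27 28 29 30 31       ┃
      ┗━━━━━━━━━━━┃                        ┃
                  ┃                        ┃


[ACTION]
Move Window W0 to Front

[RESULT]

                 ┏━━━━━━━━━━━━━━━━━━━━━━━━━┓
                 ┃ Spreadsheet             ┃
                 ┠─────────────────────────┨
                 ┃A1:                      ┃
      ┏━━━━━━━━━━━━━━━━━━━━━━━━━━━━━┓    C ┃
      ┃ FileViewer                  ┃------┃
      ┠─────────────────────────────┨0     ┃
      ┃The architecture transforms ▲┃0     ┃
      ┃The architecture transforms █┃0     ┃
      ┃The pipeline analyzes thread░┃0     ┃
      ┃                            ░┃      ┃
      ┃The pipeline handles thread ░┃0     ┃
      ┃                            ░┃0     ┃
      ┃The pipeline coordinates cac░┃━━━━━━┛
      ┃Error handling maintains dat░┃ 4*   ┃
      ┃This module processes databa░┃* 11  ┃
      ┃The process manages log entr░┃18    ┃
      ┃The architecture validates c░┃ 25   ┃
      ┃The process monitors configu▼┃      ┃
      ┗━━━━━━━━━━━━━━━━━━━━━━━━━━━━━┛      ┃
                  ┃                        ┃


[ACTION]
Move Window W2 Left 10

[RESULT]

       ┏━━━━━━━━━━━━━━━━━━━━━━━━━┓          
       ┃ Spreadsheet             ┃          
       ┠─────────────────────────┨          
       ┃A1:                      ┃          
      ┏━━━━━━━━━━━━━━━━━━━━━━━━━━━━━┓       
      ┃ FileViewer                  ┃       
      ┠─────────────────────────────┨       
      ┃The architecture transforms ▲┃       
      ┃The architecture transforms █┃       
      ┃The pipeline analyzes thread░┃━━━━━━┓
      ┃                            ░┃      ┃
      ┃The pipeline handles thread ░┃──────┨
      ┃                            ░┃      ┃
      ┃The pipeline coordinates cac░┃Su    ┃
      ┃Error handling maintains dat░┃ 4*   ┃
      ┃This module processes databa░┃* 11  ┃
      ┃The process manages log entr░┃18    ┃
      ┃The architecture validates c░┃ 25   ┃
      ┃The process monitors configu▼┃      ┃
      ┗━━━━━━━━━━━━━━━━━━━━━━━━━━━━━┛      ┃
                  ┃                        ┃


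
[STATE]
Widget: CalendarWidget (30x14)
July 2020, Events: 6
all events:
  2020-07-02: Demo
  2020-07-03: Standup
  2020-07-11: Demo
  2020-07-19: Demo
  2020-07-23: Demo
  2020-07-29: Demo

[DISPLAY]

          July 2020           
Mo Tu We Th Fr Sa Su          
       1  2*  3*  4  5        
 6  7  8  9 10 11* 12         
13 14 15 16 17 18 19*         
20 21 22 23* 24 25 26         
27 28 29* 30 31               
                              
                              
                              
                              
                              
                              
                              


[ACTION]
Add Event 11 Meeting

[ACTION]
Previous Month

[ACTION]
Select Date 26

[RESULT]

          June 2020           
Mo Tu We Th Fr Sa Su          
 1  2  3  4  5  6  7          
 8  9 10 11 12 13 14          
15 16 17 18 19 20 21          
22 23 24 25 [26] 27 28        
29 30                         
                              
                              
                              
                              
                              
                              
                              


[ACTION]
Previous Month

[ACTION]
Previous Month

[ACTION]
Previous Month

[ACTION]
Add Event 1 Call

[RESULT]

          March 2020          
Mo Tu We Th Fr Sa Su          
                   1*         
 2  3  4  5  6  7  8          
 9 10 11 12 13 14 15          
16 17 18 19 20 21 22          
23 24 25 26 27 28 29          
30 31                         
                              
                              
                              
                              
                              
                              


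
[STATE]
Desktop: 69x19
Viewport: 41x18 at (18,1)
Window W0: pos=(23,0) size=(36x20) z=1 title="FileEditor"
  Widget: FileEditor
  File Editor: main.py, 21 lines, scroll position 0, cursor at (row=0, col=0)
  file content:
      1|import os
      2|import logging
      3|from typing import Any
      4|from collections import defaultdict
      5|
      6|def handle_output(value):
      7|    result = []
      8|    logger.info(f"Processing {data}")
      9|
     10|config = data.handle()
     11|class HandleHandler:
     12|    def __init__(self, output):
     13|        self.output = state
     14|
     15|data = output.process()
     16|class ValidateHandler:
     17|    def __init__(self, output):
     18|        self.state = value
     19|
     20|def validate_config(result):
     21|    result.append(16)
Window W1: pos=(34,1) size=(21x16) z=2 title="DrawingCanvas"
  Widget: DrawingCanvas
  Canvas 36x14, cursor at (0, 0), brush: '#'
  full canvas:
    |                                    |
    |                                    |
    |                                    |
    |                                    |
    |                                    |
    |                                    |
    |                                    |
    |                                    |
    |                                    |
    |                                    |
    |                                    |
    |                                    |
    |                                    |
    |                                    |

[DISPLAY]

     ┃ FileEdito┏━━━━━━━━━━━━━━━━━━━┓   ┃
     ┠──────────┃ DrawingCanvas     ┃───┨
     ┃█mport os ┠───────────────────┨  ▲┃
     ┃import log┃+                  ┃  █┃
     ┃from typin┃                   ┃  ░┃
     ┃from colle┃                   ┃di░┃
     ┃          ┃                   ┃  ░┃
     ┃def handle┃                   ┃  ░┃
     ┃    result┃                   ┃  ░┃
     ┃    logger┃                   ┃at░┃
     ┃          ┃                   ┃  ░┃
     ┃config = d┃                   ┃  ░┃
     ┃class Hand┃                   ┃  ░┃
     ┃    def __┃                   ┃  ░┃
     ┃        se┃                   ┃  ░┃
     ┃          ┗━━━━━━━━━━━━━━━━━━━┛  ░┃
     ┃data = output.process()          ░┃
     ┃class ValidateHandler:           ▼┃


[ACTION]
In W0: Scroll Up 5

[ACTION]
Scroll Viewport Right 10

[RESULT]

eEdito┏━━━━━━━━━━━━━━━━━━━┓   ┃          
──────┃ DrawingCanvas     ┃───┨          
rt os ┠───────────────────┨  ▲┃          
rt log┃+                  ┃  █┃          
 typin┃                   ┃  ░┃          
 colle┃                   ┃di░┃          
      ┃                   ┃  ░┃          
handle┃                   ┃  ░┃          
result┃                   ┃  ░┃          
logger┃                   ┃at░┃          
      ┃                   ┃  ░┃          
ig = d┃                   ┃  ░┃          
s Hand┃                   ┃  ░┃          
def __┃                   ┃  ░┃          
    se┃                   ┃  ░┃          
      ┗━━━━━━━━━━━━━━━━━━━┛  ░┃          
 = output.process()          ░┃          
s ValidateHandler:           ▼┃          


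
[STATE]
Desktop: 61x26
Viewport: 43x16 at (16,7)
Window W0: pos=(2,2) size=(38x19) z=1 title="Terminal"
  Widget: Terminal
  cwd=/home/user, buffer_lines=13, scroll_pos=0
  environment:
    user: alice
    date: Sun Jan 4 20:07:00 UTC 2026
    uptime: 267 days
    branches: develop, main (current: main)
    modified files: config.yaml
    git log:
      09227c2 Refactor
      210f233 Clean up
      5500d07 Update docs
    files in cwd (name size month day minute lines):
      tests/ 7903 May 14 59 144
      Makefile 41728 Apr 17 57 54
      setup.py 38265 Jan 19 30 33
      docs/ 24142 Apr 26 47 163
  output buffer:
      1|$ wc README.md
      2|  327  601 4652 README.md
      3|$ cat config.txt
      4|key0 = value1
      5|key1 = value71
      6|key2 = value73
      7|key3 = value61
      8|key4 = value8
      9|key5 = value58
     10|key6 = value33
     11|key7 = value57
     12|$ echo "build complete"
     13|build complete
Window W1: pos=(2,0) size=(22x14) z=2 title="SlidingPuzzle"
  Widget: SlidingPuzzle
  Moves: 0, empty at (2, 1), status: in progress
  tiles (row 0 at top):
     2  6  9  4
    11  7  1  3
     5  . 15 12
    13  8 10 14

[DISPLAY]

──┼────┃               ┃                   
5 │ 12 ┃               ┃                   
──┼────┃               ┃                   
0 │ 14 ┃               ┃                   
──┴────┃               ┃                   
       ┃               ┃                   
━━━━━━━┛               ┃                   
3                      ┃                   
7                      ┃                   
 complete"             ┃                   
e                      ┃                   
                       ┃                   
                       ┃                   
━━━━━━━━━━━━━━━━━━━━━━━┛                   
                                           
                                           


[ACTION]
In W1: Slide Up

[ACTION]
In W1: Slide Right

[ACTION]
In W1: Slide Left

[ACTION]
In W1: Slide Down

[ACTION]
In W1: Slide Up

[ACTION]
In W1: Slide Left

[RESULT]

──┼────┃               ┃                   
5 │ 12 ┃               ┃                   
──┼────┃               ┃                   
  │ 14 ┃               ┃                   
──┴────┃               ┃                   
       ┃               ┃                   
━━━━━━━┛               ┃                   
3                      ┃                   
7                      ┃                   
 complete"             ┃                   
e                      ┃                   
                       ┃                   
                       ┃                   
━━━━━━━━━━━━━━━━━━━━━━━┛                   
                                           
                                           


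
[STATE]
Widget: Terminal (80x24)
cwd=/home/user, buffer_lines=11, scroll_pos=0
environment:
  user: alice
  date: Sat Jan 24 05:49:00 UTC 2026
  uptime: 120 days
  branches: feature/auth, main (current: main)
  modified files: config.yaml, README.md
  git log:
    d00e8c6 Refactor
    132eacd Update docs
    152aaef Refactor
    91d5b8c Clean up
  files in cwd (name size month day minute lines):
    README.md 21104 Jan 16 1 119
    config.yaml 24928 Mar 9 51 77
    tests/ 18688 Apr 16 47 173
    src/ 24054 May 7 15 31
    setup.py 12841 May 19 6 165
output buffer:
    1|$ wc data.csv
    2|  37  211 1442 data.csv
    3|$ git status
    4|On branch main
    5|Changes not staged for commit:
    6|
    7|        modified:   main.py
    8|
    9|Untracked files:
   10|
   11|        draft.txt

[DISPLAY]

$ wc data.csv                                                                   
  37  211 1442 data.csv                                                         
$ git status                                                                    
On branch main                                                                  
Changes not staged for commit:                                                  
                                                                                
        modified:   main.py                                                     
                                                                                
Untracked files:                                                                
                                                                                
        draft.txt                                                               
$ █                                                                             
                                                                                
                                                                                
                                                                                
                                                                                
                                                                                
                                                                                
                                                                                
                                                                                
                                                                                
                                                                                
                                                                                
                                                                                


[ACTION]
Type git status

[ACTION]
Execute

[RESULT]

$ wc data.csv                                                                   
  37  211 1442 data.csv                                                         
$ git status                                                                    
On branch main                                                                  
Changes not staged for commit:                                                  
                                                                                
        modified:   main.py                                                     
                                                                                
Untracked files:                                                                
                                                                                
        draft.txt                                                               
$ git status                                                                    
On branch main                                                                  
Changes not staged for commit:                                                  
                                                                                
        modified:   config.yaml                                                 
        modified:   README.md                                                   
$ █                                                                             
                                                                                
                                                                                
                                                                                
                                                                                
                                                                                
                                                                                


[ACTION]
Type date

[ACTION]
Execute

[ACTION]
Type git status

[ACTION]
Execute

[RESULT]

$ git status                                                                    
On branch main                                                                  
Changes not staged for commit:                                                  
                                                                                
        modified:   main.py                                                     
                                                                                
Untracked files:                                                                
                                                                                
        draft.txt                                                               
$ git status                                                                    
On branch main                                                                  
Changes not staged for commit:                                                  
                                                                                
        modified:   config.yaml                                                 
        modified:   README.md                                                   
$ date                                                                          
Sat Jan 24 05:49:00 UTC 2026                                                    
$ git status                                                                    
On branch main                                                                  
Changes not staged for commit:                                                  
                                                                                
        modified:   config.yaml                                                 
        modified:   README.md                                                   
$ █                                                                             
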